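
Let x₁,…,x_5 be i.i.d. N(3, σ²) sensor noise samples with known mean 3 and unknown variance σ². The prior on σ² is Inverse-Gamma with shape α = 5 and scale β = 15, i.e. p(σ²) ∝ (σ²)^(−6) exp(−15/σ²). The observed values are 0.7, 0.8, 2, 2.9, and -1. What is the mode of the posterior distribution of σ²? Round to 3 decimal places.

Sum of squared deviations about the known mean: SS = (0.7−3)² + (0.8−3)² + (2−3)² + (2.9−3)² + (-1−3)² = 27.14.
The Normal likelihood contributes (σ²)^(−n/2) exp(−SS/(2σ²)), so the posterior is Inverse-Gamma(α + n/2, β + SS/2) = Inverse-Gamma(7.5, 28.57).
The mode of Inverse-Gamma(a, b) is b/(a+1) = 28.57/8.5 ≈ 3.361.

σ̂²_MAP = 3.361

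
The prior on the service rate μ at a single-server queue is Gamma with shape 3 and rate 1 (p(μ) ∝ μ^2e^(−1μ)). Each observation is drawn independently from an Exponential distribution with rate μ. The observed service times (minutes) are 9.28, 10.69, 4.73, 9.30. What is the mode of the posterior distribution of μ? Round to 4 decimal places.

The Exponential(rate=μ) likelihood is ∝ μ^n e^(−μΣtᵢ). Here n = 4 and Σtᵢ = 9.28 + 10.69 + 4.73 + 9.30 = 34.
Posterior ∝ μ^2e^(−1μ) · μ^4e^(−34μ) = μ^6e^(−35μ), i.e. Gamma(7, 35).
Mode = (a−1)/b = 6/35 ≈ 0.1714.

μ̂_MAP = 0.1714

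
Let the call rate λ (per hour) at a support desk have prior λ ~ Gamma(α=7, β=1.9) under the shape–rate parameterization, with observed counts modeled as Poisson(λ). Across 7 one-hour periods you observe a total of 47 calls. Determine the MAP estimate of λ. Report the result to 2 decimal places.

Σxᵢ = 47, n = 7.
Posterior ∝ λ^6e^(−1.9λ) · λ^47e^(−7λ) = λ^53e^(−8.9λ), i.e. Gamma(shape=54, rate=8.9).
The mode of a Gamma(a, b) with a ≥ 1 (shape–rate) is (a−1)/b = 53/8.9 ≈ 5.96.

λ̂_MAP = 5.96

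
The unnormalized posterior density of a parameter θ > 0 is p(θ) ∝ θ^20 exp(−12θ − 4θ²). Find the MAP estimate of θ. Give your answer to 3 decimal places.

ℓ'(θ) = 20/θ − 12 − 8θ. Setting this to zero and multiplying by θ: 8θ² + 12θ − 20 = 0.
θ = (−12 + √(12² + 4·8·20)) / (2·8) = (−12 + √784) / 16 = (−12 + 28)/16 = 1.
ℓ''(θ) = −20/θ² − 8 < 0, confirming a maximum.

θ̂_MAP = 1.000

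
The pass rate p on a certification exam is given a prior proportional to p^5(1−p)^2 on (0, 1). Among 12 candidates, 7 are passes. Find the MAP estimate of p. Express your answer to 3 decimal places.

The prior density ∝ p^5(1−p)^2 is the kernel of Beta(6, 3).
Data: 7 successes in 12 trials. The binomial likelihood contributes p^7(1−p)^5, so the posterior is Beta(6+7, 3+5) = Beta(13, 8).
For Beta(a, b) with a, b > 1 the mode is (a−1)/(a+b−2) = 12/19 ≈ 0.632.

p̂_MAP = 0.632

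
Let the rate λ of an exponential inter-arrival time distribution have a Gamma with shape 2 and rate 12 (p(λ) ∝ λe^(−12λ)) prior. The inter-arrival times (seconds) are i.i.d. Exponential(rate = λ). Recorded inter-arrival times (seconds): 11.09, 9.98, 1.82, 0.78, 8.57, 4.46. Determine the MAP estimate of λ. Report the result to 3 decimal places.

The Exponential(rate=λ) likelihood is ∝ λ^n e^(−λΣtᵢ). Here n = 6 and Σtᵢ = 11.09 + 9.98 + 1.82 + 0.78 + 8.57 + 4.46 = 36.70.
Posterior ∝ λe^(−12λ) · λ^6e^(−36.70λ) = λ^7e^(−48.70λ), i.e. Gamma(8, 48.70).
Mode = (a−1)/b = 7/48.70 ≈ 0.144.

λ̂_MAP = 0.144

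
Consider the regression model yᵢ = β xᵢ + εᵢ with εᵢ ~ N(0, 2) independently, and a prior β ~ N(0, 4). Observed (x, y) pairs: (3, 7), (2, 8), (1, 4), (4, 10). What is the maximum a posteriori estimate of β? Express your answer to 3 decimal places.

β̂_MAP = 2.656

log p(β | y) = −Σ(yᵢ − βxᵢ)²/(2·2) − β²/(2·4) + const.
Setting the derivative to zero: Σxᵢ(yᵢ − βxᵢ)/2 − β/4 = 0, so β = Σxᵢyᵢ / (Σxᵢ² + σ²/τ²).
Σxᵢyᵢ = 3·7 + 2·8 + 1·4 + 4·10 = 81; Σxᵢ² = 30; σ²/τ² = 0.5.
β̂_MAP = 81 / (30 + 0.5) = 81/30.5 ≈ 2.656.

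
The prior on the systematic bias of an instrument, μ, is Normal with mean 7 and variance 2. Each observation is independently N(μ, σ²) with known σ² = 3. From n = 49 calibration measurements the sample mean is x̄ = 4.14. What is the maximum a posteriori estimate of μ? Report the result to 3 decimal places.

μ̂_MAP = 4.225

n = 49, x̄ = 4.14.
For a Normal prior and Normal likelihood with known variance, the posterior is Normal; its mode equals its mean, the precision-weighted average.
Prior precision 1/σ₀² = 1/2 = 0.5; data precision n/σ² = 49/3.
μ̂ = (0.5·7 + (49/3)·4.14) / (0.5 + 49/3) = 71.12/(101/6) = 10668/2525 ≈ 4.225.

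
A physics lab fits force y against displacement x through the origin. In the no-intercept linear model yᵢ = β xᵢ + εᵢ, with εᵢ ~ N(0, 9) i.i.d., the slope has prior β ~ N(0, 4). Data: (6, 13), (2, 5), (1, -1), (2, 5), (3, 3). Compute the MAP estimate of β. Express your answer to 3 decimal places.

log p(β | y) = −Σ(yᵢ − βxᵢ)²/(2·9) − β²/(2·4) + const.
Setting the derivative to zero: Σxᵢ(yᵢ − βxᵢ)/9 − β/4 = 0, so β = Σxᵢyᵢ / (Σxᵢ² + σ²/τ²).
Σxᵢyᵢ = 6·13 + 2·5 + 1·(-1) + 2·5 + 3·3 = 106; Σxᵢ² = 54; σ²/τ² = 2.25.
β̂_MAP = 106 / (54 + 2.25) = 106/56.25 ≈ 1.884.

β̂_MAP = 1.884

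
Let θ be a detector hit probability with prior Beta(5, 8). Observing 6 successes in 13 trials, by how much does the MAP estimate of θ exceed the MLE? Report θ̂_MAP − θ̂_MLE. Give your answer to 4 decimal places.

Posterior is Beta(11, 15); MAP = (11−1)/(26−2) = 10/24 ≈ 0.41667.
MLE ignores the prior: θ̂_MLE = k/n = 6/13 ≈ 0.46154.
Difference = 10/24 − 6/13 = -7/156 ≈ -0.0449.

MAP − MLE = -0.0449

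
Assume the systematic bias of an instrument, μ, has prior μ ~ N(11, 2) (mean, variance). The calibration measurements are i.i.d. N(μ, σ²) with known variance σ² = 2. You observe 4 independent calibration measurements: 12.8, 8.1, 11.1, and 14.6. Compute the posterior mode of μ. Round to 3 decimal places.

μ̂_MAP = 11.520

n = 4; x̄ = (12.8 + 8.1 + 11.1 + 14.6)/4 = 46.6/4 = 11.65.
For a Normal prior and Normal likelihood with known variance, the posterior is Normal; its mode equals its mean, the precision-weighted average.
Prior precision 1/σ₀² = 1/2 = 0.5; data precision n/σ² = 4/2 = 2.
μ̂ = (0.5·11 + 2·11.65) / (0.5 + 2) = 28.8/2.5 = 11.520.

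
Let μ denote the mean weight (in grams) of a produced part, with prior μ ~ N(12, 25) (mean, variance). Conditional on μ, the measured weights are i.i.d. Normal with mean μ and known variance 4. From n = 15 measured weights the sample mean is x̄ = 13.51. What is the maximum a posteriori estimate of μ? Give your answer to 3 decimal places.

μ̂_MAP = 13.494

n = 15, x̄ = 13.51.
For a Normal prior and Normal likelihood with known variance, the posterior is Normal; its mode equals its mean, the precision-weighted average.
Prior precision 1/σ₀² = 1/25 = 0.04; data precision n/σ² = 15/4 = 3.75.
μ̂ = (0.04·12 + 3.75·13.51) / (0.04 + 3.75) = 51.1425/3.79 = 20457/1516 ≈ 13.494.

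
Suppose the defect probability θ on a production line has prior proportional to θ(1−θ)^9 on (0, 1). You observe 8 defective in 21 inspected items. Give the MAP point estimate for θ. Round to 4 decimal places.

θ̂_MAP = 0.2903

The prior density ∝ θ(1−θ)^9 is the kernel of Beta(2, 10).
Data: 8 successes in 21 trials. The binomial likelihood contributes θ^8(1−θ)^13, so the posterior is Beta(2+8, 10+13) = Beta(10, 23).
For Beta(a, b) with a, b > 1 the mode is (a−1)/(a+b−2) = 9/31 ≈ 0.2903.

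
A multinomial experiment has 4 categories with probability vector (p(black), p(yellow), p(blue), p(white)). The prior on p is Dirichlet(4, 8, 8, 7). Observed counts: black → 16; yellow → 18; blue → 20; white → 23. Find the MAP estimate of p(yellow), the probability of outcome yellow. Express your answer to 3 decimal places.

The posterior is Dirichlet(αᵢ + nᵢ) = Dirichlet(20, 26, 28, 30).
For a Dirichlet(a₁,…,a_K) with all aᵢ > 1, the mode has j-th component (aⱼ − 1)/(Σaᵢ − K).
Here Σaᵢ = 104 and K = 4, so p(yellow) = (26 − 1)/(104 − 4) = 25/100 ≈ 0.250.

MAP estimate of p(yellow) = 0.250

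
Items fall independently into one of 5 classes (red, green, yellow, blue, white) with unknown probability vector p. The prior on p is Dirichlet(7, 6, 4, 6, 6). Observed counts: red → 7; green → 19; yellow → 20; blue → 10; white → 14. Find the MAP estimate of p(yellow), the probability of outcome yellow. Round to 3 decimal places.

The posterior is Dirichlet(αᵢ + nᵢ) = Dirichlet(14, 25, 24, 16, 20).
For a Dirichlet(a₁,…,a_K) with all aᵢ > 1, the mode has j-th component (aⱼ − 1)/(Σaᵢ − K).
Here Σaᵢ = 99 and K = 5, so p(yellow) = (24 − 1)/(99 − 5) = 23/94 ≈ 0.245.

MAP estimate of p(yellow) = 0.245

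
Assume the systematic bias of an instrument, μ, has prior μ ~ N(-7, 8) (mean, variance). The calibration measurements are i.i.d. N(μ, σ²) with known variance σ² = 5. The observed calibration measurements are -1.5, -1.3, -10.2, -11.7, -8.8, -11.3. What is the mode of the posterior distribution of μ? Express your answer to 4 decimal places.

n = 6; x̄ = ((-1.5) + (-1.3) + (-10.2) + (-11.7) + (-8.8) + (-11.3))/6 = -44.8/6 = -112/15 ≈ -7.4667.
For a Normal prior and Normal likelihood with known variance, the posterior is Normal; its mode equals its mean, the precision-weighted average.
Prior precision 1/σ₀² = 1/8 = 0.125; data precision n/σ² = 6/5 = 1.2.
μ̂ = (0.125·(-7) + 1.2·(-112/15)) / (0.125 + 1.2) = (-9.835)/1.325 = -1967/265 ≈ -7.4226.

μ̂_MAP = -7.4226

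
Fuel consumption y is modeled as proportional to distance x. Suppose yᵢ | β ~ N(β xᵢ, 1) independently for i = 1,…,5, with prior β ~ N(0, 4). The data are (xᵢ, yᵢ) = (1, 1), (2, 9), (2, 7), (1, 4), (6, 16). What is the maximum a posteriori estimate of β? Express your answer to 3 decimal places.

β̂_MAP = 2.876

log p(β | y) = −Σ(yᵢ − βxᵢ)²/(2·1) − β²/(2·4) + const.
Setting the derivative to zero: Σxᵢ(yᵢ − βxᵢ)/1 − β/4 = 0, so β = Σxᵢyᵢ / (Σxᵢ² + σ²/τ²).
Σxᵢyᵢ = 1·1 + 2·9 + 2·7 + 1·4 + 6·16 = 133; Σxᵢ² = 46; σ²/τ² = 0.25.
β̂_MAP = 133 / (46 + 0.25) = 133/46.25 ≈ 2.876.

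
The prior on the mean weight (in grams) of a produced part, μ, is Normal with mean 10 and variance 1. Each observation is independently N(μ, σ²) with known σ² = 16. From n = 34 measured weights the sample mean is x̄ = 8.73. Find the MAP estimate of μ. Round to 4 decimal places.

n = 34, x̄ = 8.73.
For a Normal prior and Normal likelihood with known variance, the posterior is Normal; its mode equals its mean, the precision-weighted average.
Prior precision 1/σ₀² = 1/1 = 1; data precision n/σ² = 34/16 = 2.125.
μ̂ = (1·10 + 2.125·8.73) / (1 + 2.125) = 28.55125/3.125 = 9.1364.

μ̂_MAP = 9.1364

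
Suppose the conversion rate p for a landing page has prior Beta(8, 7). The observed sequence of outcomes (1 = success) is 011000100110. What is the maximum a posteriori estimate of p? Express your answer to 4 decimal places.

Prior: Beta(8, 7).
Data: 5 successes in 12 trials (from the sequence). The binomial likelihood contributes p^5(1−p)^7, so the posterior is Beta(8+5, 7+7) = Beta(13, 14).
For Beta(a, b) with a, b > 1 the mode is (a−1)/(a+b−2) = 12/25 ≈ 0.4800.

p̂_MAP = 0.4800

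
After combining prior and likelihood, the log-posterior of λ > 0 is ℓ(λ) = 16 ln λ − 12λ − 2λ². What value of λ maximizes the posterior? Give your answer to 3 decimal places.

λ̂_MAP = 1.000

ℓ'(λ) = 16/λ − 12 − 4λ. Setting this to zero and multiplying by λ: 4λ² + 12λ − 16 = 0.
λ = (−12 + √(12² + 4·4·16)) / (2·4) = (−12 + √400) / 8 = (−12 + 20)/8 = 1.
ℓ''(λ) = −16/λ² − 4 < 0, confirming a maximum.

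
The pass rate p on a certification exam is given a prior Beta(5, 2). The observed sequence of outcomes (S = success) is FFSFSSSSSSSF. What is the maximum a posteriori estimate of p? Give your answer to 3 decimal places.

p̂_MAP = 0.706

Prior: Beta(5, 2).
Data: 8 successes in 12 trials (from the sequence). The binomial likelihood contributes p^8(1−p)^4, so the posterior is Beta(5+8, 2+4) = Beta(13, 6).
For Beta(a, b) with a, b > 1 the mode is (a−1)/(a+b−2) = 12/17 ≈ 0.706.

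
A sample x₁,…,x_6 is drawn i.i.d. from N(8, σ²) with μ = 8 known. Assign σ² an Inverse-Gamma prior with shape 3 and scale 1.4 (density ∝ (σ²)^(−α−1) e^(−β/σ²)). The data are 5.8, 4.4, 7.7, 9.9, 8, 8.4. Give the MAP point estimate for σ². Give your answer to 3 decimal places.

Sum of squared deviations about the known mean: SS = (5.8−8)² + (4.4−8)² + (7.7−8)² + (9.9−8)² + (8−8)² + (8.4−8)² = 21.66.
The Normal likelihood contributes (σ²)^(−n/2) exp(−SS/(2σ²)), so the posterior is Inverse-Gamma(α + n/2, β + SS/2) = Inverse-Gamma(6, 12.23).
The mode of Inverse-Gamma(a, b) is b/(a+1) = 12.23/7 ≈ 1.747.

σ̂²_MAP = 1.747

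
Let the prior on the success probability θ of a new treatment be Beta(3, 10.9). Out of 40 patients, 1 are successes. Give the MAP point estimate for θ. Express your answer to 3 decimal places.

θ̂_MAP = 0.058

Prior: Beta(3, 10.9).
Data: 1 success in 40 trials. The binomial likelihood contributes θ(1−θ)^39, so the posterior is Beta(3+1, 10.9+39) = Beta(4, 49.9).
For Beta(a, b) with a, b > 1 the mode is (a−1)/(a+b−2) = 3/51.9 ≈ 0.058.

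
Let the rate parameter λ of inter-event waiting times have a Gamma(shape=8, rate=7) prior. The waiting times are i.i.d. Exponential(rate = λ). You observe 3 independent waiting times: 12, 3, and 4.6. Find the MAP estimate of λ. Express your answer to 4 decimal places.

The Exponential(rate=λ) likelihood is ∝ λ^n e^(−λΣtᵢ). Here n = 3 and Σtᵢ = 12 + 3 + 4.6 = 19.6.
Posterior ∝ λ^7e^(−7λ) · λ^3e^(−19.6λ) = λ^10e^(−26.6λ), i.e. Gamma(11, 26.6).
Mode = (a−1)/b = 10/26.6 ≈ 0.3759.

λ̂_MAP = 0.3759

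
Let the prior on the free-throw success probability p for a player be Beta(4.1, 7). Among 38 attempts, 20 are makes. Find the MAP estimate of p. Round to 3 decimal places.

Prior: Beta(4.1, 7).
Data: 20 successes in 38 trials. The binomial likelihood contributes p^20(1−p)^18, so the posterior is Beta(4.1+20, 7+18) = Beta(24.1, 25).
For Beta(a, b) with a, b > 1 the mode is (a−1)/(a+b−2) = 23.1/47.1 ≈ 0.490.

p̂_MAP = 0.490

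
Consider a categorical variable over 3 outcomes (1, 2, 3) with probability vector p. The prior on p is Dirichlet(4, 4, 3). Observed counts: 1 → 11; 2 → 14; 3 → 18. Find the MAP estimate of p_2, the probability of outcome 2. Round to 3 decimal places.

The posterior is Dirichlet(αᵢ + nᵢ) = Dirichlet(15, 18, 21).
For a Dirichlet(a₁,…,a_K) with all aᵢ > 1, the mode has j-th component (aⱼ − 1)/(Σaᵢ − K).
Here Σaᵢ = 54 and K = 3, so p_2 = (18 − 1)/(54 − 3) = 17/51 ≈ 0.333.

MAP estimate: 0.333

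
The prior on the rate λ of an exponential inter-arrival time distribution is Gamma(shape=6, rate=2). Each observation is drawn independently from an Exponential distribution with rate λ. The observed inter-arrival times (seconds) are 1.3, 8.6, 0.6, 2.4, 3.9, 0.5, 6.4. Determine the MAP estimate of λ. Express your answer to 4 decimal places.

The Exponential(rate=λ) likelihood is ∝ λ^n e^(−λΣtᵢ). Here n = 7 and Σtᵢ = 1.3 + 8.6 + 0.6 + 2.4 + 3.9 + 0.5 + 6.4 = 23.7.
Posterior ∝ λ^5e^(−2λ) · λ^7e^(−23.7λ) = λ^12e^(−25.7λ), i.e. Gamma(13, 25.7).
Mode = (a−1)/b = 12/25.7 ≈ 0.4669.

λ̂_MAP = 0.4669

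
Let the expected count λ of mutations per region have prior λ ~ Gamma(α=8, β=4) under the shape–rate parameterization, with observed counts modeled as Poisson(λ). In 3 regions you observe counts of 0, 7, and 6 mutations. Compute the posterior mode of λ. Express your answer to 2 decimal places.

Σxᵢ = 0+7+6 = 13, with n = 3.
Posterior ∝ λ^7e^(−4λ) · λ^13e^(−3λ) = λ^20e^(−7λ), i.e. Gamma(shape=21, rate=7).
The mode of a Gamma(a, b) with a ≥ 1 (shape–rate) is (a−1)/b = 20/7 ≈ 2.86.

λ̂_MAP = 2.86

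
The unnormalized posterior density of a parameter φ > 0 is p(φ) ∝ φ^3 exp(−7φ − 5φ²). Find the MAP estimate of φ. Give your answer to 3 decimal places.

φ̂_MAP = 0.300

ℓ'(φ) = 3/φ − 7 − 10φ. Setting this to zero and multiplying by φ: 10φ² + 7φ − 3 = 0.
φ = (−7 + √(7² + 4·10·3)) / (2·10) = (−7 + √169) / 20 = (−7 + 13)/20 = 3/10.
ℓ''(φ) = −3/φ² − 10 < 0, confirming a maximum.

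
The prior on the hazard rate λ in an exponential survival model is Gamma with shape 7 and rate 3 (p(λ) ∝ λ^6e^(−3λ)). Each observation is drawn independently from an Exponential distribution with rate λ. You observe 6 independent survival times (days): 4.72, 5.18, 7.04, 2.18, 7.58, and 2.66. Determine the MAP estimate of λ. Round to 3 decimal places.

λ̂_MAP = 0.371

The Exponential(rate=λ) likelihood is ∝ λ^n e^(−λΣtᵢ). Here n = 6 and Σtᵢ = 4.72 + 5.18 + 7.04 + 2.18 + 7.58 + 2.66 = 29.36.
Posterior ∝ λ^6e^(−3λ) · λ^6e^(−29.36λ) = λ^12e^(−32.36λ), i.e. Gamma(13, 32.36).
Mode = (a−1)/b = 12/32.36 ≈ 0.371.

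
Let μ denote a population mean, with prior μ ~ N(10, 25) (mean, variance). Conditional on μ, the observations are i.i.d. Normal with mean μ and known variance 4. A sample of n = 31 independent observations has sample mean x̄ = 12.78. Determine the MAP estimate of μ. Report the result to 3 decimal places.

μ̂_MAP = 12.766

n = 31, x̄ = 12.78.
For a Normal prior and Normal likelihood with known variance, the posterior is Normal; its mode equals its mean, the precision-weighted average.
Prior precision 1/σ₀² = 1/25 = 0.04; data precision n/σ² = 31/4 = 7.75.
μ̂ = (0.04·10 + 7.75·12.78) / (0.04 + 7.75) = 99.445/7.79 = 19889/1558 ≈ 12.766.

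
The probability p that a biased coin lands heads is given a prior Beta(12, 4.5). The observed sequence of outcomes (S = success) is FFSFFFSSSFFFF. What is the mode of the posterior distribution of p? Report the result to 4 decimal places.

p̂_MAP = 0.5455

Prior: Beta(12, 4.5).
Data: 4 successes in 13 trials (from the sequence). The binomial likelihood contributes p^4(1−p)^9, so the posterior is Beta(12+4, 4.5+9) = Beta(16, 13.5).
For Beta(a, b) with a, b > 1 the mode is (a−1)/(a+b−2) = 15/27.5 ≈ 0.5455.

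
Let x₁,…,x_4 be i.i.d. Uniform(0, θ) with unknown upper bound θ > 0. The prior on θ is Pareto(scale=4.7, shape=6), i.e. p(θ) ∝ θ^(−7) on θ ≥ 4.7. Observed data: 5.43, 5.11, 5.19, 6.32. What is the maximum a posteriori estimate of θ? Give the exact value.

θ̂_MAP = 6.32

The Uniform(0, θ) likelihood is θ^(−n) for θ ≥ max(xᵢ), zero otherwise. Here max(xᵢ) = 6.32.
Posterior ∝ θ^(−7) · θ^(−4) = θ^(−11) on θ ≥ max(4.7, 6.32) = 6.32.
This density is strictly decreasing in θ, so the posterior mode lies at the lower boundary of the support.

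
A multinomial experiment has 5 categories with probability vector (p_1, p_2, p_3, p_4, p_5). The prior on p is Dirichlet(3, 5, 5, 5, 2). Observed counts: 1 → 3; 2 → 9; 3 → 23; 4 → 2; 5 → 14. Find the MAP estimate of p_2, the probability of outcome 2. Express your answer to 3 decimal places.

The posterior is Dirichlet(αᵢ + nᵢ) = Dirichlet(6, 14, 28, 7, 16).
For a Dirichlet(a₁,…,a_K) with all aᵢ > 1, the mode has j-th component (aⱼ − 1)/(Σaᵢ − K).
Here Σaᵢ = 71 and K = 5, so p_2 = (14 − 1)/(71 − 5) = 13/66 ≈ 0.197.

MAP estimate: 0.197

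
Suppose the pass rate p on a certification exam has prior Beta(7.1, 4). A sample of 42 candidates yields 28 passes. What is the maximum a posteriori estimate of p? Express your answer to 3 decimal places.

p̂_MAP = 0.667

Prior: Beta(7.1, 4).
Data: 28 successes in 42 trials. The binomial likelihood contributes p^28(1−p)^14, so the posterior is Beta(7.1+28, 4+14) = Beta(35.1, 18).
For Beta(a, b) with a, b > 1 the mode is (a−1)/(a+b−2) = 34.1/51.1 ≈ 0.667.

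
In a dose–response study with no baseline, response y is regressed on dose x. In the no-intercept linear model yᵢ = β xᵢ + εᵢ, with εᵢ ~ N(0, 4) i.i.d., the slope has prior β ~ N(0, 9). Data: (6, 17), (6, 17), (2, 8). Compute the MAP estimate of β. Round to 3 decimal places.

log p(β | y) = −Σ(yᵢ − βxᵢ)²/(2·4) − β²/(2·9) + const.
Setting the derivative to zero: Σxᵢ(yᵢ − βxᵢ)/4 − β/9 = 0, so β = Σxᵢyᵢ / (Σxᵢ² + σ²/τ²).
Σxᵢyᵢ = 6·17 + 6·17 + 2·8 = 220; Σxᵢ² = 76; σ²/τ² = 4/9.
β̂_MAP = 220 / (76 + 4/9) = 220/(688/9) = 495/172 ≈ 2.878.

β̂_MAP = 2.878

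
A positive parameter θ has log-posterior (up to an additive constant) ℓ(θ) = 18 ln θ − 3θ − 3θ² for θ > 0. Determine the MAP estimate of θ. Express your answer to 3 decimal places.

ℓ'(θ) = 18/θ − 3 − 6θ. Setting this to zero and multiplying by θ: 6θ² + 3θ − 18 = 0.
θ = (−3 + √(3² + 4·6·18)) / (2·6) = (−3 + √441) / 12 = (−3 + 21)/12 = 3/2.
ℓ''(θ) = −18/θ² − 6 < 0, confirming a maximum.

θ̂_MAP = 1.500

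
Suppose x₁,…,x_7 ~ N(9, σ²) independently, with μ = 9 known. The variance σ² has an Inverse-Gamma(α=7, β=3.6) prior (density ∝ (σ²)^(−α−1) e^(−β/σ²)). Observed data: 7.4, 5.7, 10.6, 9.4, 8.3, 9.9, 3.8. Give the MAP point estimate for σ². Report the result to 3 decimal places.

Sum of squared deviations about the known mean: SS = (7.4−9)² + (5.7−9)² + (10.6−9)² + (9.4−9)² + (8.3−9)² + (9.9−9)² + (3.8−9)² = 44.51.
The Normal likelihood contributes (σ²)^(−n/2) exp(−SS/(2σ²)), so the posterior is Inverse-Gamma(α + n/2, β + SS/2) = Inverse-Gamma(10.5, 25.855).
The mode of Inverse-Gamma(a, b) is b/(a+1) = 25.855/11.5 ≈ 2.248.

σ̂²_MAP = 2.248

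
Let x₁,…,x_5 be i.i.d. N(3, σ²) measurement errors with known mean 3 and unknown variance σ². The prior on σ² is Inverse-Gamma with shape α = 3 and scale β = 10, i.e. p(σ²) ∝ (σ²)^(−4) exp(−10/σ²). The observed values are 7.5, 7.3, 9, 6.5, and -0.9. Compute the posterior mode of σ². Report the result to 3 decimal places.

σ̂²_MAP = 9.400

Sum of squared deviations about the known mean: SS = (7.5−3)² + (7.3−3)² + (9−3)² + (6.5−3)² + (-0.9−3)² = 102.2.
The Normal likelihood contributes (σ²)^(−n/2) exp(−SS/(2σ²)), so the posterior is Inverse-Gamma(α + n/2, β + SS/2) = Inverse-Gamma(5.5, 61.1).
The mode of Inverse-Gamma(a, b) is b/(a+1) = 61.1/6.5 ≈ 9.400.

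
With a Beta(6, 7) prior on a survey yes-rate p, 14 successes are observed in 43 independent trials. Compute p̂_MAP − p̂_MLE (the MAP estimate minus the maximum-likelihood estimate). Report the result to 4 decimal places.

MAP − MLE = 0.0263

Posterior is Beta(20, 36); MAP = (20−1)/(56−2) = 19/54 ≈ 0.35185.
MLE ignores the prior: p̂_MLE = k/n = 14/43 ≈ 0.32558.
Difference = 19/54 − 14/43 = 61/2322 ≈ 0.0263.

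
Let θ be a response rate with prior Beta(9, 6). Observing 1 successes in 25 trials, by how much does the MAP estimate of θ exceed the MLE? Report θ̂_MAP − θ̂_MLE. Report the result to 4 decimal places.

Posterior is Beta(10, 30); MAP = (10−1)/(40−2) = 9/38 ≈ 0.23684.
MLE ignores the prior: θ̂_MLE = k/n = 1/25 ≈ 0.04000.
Difference = 9/38 − 1/25 = 187/950 ≈ 0.1968.

MAP − MLE = 0.1968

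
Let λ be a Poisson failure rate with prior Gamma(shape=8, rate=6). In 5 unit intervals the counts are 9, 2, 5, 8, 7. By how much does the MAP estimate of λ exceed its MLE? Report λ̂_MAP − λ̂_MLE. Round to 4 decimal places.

Σxᵢ = 31. Posterior is Gamma(39, 11); MAP = (39−1)/11 = 38/11 ≈ 3.45455.
MLE = x̄ = 31/5 ≈ 6.20000.
Difference = 38/11 − 31/5 = -151/55 ≈ -2.7455.

MAP − MLE = -2.7455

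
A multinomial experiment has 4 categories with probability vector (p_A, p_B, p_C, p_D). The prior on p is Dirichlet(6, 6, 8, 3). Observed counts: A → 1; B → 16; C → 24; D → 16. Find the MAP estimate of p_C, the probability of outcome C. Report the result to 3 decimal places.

MAP estimate of p_C = 0.408

The posterior is Dirichlet(αᵢ + nᵢ) = Dirichlet(7, 22, 32, 19).
For a Dirichlet(a₁,…,a_K) with all aᵢ > 1, the mode has j-th component (aⱼ − 1)/(Σaᵢ − K).
Here Σaᵢ = 80 and K = 4, so p_C = (32 − 1)/(80 − 4) = 31/76 ≈ 0.408.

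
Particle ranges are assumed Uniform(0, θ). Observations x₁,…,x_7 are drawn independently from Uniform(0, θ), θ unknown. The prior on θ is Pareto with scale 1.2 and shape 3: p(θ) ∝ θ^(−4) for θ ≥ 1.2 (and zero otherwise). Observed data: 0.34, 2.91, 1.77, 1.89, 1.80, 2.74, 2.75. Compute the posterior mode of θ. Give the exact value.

θ̂_MAP = 2.91

The Uniform(0, θ) likelihood is θ^(−n) for θ ≥ max(xᵢ), zero otherwise. Here max(xᵢ) = 2.91.
Posterior ∝ θ^(−4) · θ^(−7) = θ^(−11) on θ ≥ max(1.2, 2.91) = 2.91.
This density is strictly decreasing in θ, so the posterior mode lies at the lower boundary of the support.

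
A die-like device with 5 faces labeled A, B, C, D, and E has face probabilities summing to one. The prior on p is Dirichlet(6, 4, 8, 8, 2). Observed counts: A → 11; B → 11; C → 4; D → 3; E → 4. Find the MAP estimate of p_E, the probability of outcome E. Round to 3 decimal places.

The posterior is Dirichlet(αᵢ + nᵢ) = Dirichlet(17, 15, 12, 11, 6).
For a Dirichlet(a₁,…,a_K) with all aᵢ > 1, the mode has j-th component (aⱼ − 1)/(Σaᵢ − K).
Here Σaᵢ = 61 and K = 5, so p_E = (6 − 1)/(61 − 5) = 5/56 ≈ 0.089.

MAP estimate of p_E = 0.089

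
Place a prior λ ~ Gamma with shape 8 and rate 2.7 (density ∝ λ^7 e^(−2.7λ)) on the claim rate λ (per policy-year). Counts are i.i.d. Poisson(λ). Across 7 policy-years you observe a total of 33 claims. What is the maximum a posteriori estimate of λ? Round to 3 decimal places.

Σxᵢ = 33, n = 7.
Posterior ∝ λ^7e^(−2.7λ) · λ^33e^(−7λ) = λ^40e^(−9.7λ), i.e. Gamma(shape=41, rate=9.7).
The mode of a Gamma(a, b) with a ≥ 1 (shape–rate) is (a−1)/b = 40/9.7 ≈ 4.124.

λ̂_MAP = 4.124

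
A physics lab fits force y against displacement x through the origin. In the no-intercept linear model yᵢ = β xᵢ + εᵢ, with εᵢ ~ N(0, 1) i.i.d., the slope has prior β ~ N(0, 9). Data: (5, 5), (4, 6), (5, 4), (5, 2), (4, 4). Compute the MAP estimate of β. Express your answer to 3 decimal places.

β̂_MAP = 0.887

log p(β | y) = −Σ(yᵢ − βxᵢ)²/(2·1) − β²/(2·9) + const.
Setting the derivative to zero: Σxᵢ(yᵢ − βxᵢ)/1 − β/9 = 0, so β = Σxᵢyᵢ / (Σxᵢ² + σ²/τ²).
Σxᵢyᵢ = 5·5 + 4·6 + 5·4 + 5·2 + 4·4 = 95; Σxᵢ² = 107; σ²/τ² = 1/9.
β̂_MAP = 95 / (107 + 1/9) = 95/(964/9) = 855/964 ≈ 0.887.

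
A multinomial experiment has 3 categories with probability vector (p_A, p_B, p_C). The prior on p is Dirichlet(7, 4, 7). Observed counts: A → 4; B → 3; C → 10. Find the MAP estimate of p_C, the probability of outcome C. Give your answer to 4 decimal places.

The posterior is Dirichlet(αᵢ + nᵢ) = Dirichlet(11, 7, 17).
For a Dirichlet(a₁,…,a_K) with all aᵢ > 1, the mode has j-th component (aⱼ − 1)/(Σaᵢ − K).
Here Σaᵢ = 35 and K = 3, so p_C = (17 − 1)/(35 − 3) = 16/32 ≈ 0.5000.

MAP estimate of p_C = 0.5000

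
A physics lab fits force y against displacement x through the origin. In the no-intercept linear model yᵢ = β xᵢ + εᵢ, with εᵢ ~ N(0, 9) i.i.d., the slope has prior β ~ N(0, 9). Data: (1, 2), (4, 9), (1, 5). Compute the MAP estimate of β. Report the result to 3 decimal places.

log p(β | y) = −Σ(yᵢ − βxᵢ)²/(2·9) − β²/(2·9) + const.
Setting the derivative to zero: Σxᵢ(yᵢ − βxᵢ)/9 − β/9 = 0, so β = Σxᵢyᵢ / (Σxᵢ² + σ²/τ²).
Σxᵢyᵢ = 1·2 + 4·9 + 1·5 = 43; Σxᵢ² = 18; σ²/τ² = 1.
β̂_MAP = 43 / (18 + 1) = 43/19 ≈ 2.263.

β̂_MAP = 2.263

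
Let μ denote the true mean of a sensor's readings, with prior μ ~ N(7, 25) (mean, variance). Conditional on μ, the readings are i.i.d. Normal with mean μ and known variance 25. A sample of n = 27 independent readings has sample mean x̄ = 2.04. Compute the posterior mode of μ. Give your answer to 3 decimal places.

μ̂_MAP = 2.217

n = 27, x̄ = 2.04.
For a Normal prior and Normal likelihood with known variance, the posterior is Normal; its mode equals its mean, the precision-weighted average.
Prior precision 1/σ₀² = 1/25 = 0.04; data precision n/σ² = 27/25 = 1.08.
μ̂ = (0.04·7 + 1.08·2.04) / (0.04 + 1.08) = 2.4832/1.12 = 388/175 ≈ 2.217.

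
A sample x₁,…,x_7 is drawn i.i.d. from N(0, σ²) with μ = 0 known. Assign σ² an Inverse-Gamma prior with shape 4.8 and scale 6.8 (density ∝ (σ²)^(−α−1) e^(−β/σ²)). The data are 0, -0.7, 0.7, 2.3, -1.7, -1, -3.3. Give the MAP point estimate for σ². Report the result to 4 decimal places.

Sum of squared deviations about the known mean: SS = (0−0)² + (-0.7−0)² + (0.7−0)² + (2.3−0)² + (-1.7−0)² + (-1−0)² + (-3.3−0)² = 21.05.
The Normal likelihood contributes (σ²)^(−n/2) exp(−SS/(2σ²)), so the posterior is Inverse-Gamma(α + n/2, β + SS/2) = Inverse-Gamma(8.3, 17.325).
The mode of Inverse-Gamma(a, b) is b/(a+1) = 17.325/9.3 ≈ 1.8629.

σ̂²_MAP = 1.8629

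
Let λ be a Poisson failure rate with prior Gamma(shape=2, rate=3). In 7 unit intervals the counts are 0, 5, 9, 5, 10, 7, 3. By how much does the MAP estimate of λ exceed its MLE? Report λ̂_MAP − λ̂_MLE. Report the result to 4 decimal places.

Σxᵢ = 39. Posterior is Gamma(41, 10); MAP = (41−1)/10 = 40/10 ≈ 4.00000.
MLE = x̄ = 39/7 ≈ 5.57143.
Difference = 40/10 − 39/7 = -11/7 ≈ -1.5714.

MAP − MLE = -1.5714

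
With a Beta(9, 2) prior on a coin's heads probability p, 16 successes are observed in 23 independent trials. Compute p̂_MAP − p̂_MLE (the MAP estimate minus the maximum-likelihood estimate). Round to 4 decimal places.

Posterior is Beta(25, 9); MAP = (25−1)/(34−2) = 24/32 ≈ 0.75000.
MLE ignores the prior: p̂_MLE = k/n = 16/23 ≈ 0.69565.
Difference = 24/32 − 16/23 = 5/92 ≈ 0.0543.

MAP − MLE = 0.0543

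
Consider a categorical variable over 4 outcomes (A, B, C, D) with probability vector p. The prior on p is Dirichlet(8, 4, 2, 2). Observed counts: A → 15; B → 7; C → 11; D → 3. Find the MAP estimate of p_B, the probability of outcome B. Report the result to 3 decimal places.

The posterior is Dirichlet(αᵢ + nᵢ) = Dirichlet(23, 11, 13, 5).
For a Dirichlet(a₁,…,a_K) with all aᵢ > 1, the mode has j-th component (aⱼ − 1)/(Σaᵢ − K).
Here Σaᵢ = 52 and K = 4, so p_B = (11 − 1)/(52 − 4) = 10/48 ≈ 0.208.

MAP estimate of p_B = 0.208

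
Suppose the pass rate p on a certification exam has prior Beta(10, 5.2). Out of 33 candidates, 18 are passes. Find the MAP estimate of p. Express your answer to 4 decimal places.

p̂_MAP = 0.5844

Prior: Beta(10, 5.2).
Data: 18 successes in 33 trials. The binomial likelihood contributes p^18(1−p)^15, so the posterior is Beta(10+18, 5.2+15) = Beta(28, 20.2).
For Beta(a, b) with a, b > 1 the mode is (a−1)/(a+b−2) = 27/46.2 ≈ 0.5844.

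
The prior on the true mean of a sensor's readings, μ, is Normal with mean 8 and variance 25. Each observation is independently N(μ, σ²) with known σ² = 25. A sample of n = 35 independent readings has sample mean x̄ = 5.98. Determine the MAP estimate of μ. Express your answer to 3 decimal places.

μ̂_MAP = 6.036

n = 35, x̄ = 5.98.
For a Normal prior and Normal likelihood with known variance, the posterior is Normal; its mode equals its mean, the precision-weighted average.
Prior precision 1/σ₀² = 1/25 = 0.04; data precision n/σ² = 35/25 = 1.4.
μ̂ = (0.04·8 + 1.4·5.98) / (0.04 + 1.4) = 8.692/1.44 = 2173/360 ≈ 6.036.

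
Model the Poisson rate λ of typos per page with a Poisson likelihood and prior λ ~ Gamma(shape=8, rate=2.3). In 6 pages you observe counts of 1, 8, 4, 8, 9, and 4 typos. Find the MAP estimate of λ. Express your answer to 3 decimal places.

Σxᵢ = 1+8+4+8+9+4 = 34, with n = 6.
Posterior ∝ λ^7e^(−2.3λ) · λ^34e^(−6λ) = λ^41e^(−8.3λ), i.e. Gamma(shape=42, rate=8.3).
The mode of a Gamma(a, b) with a ≥ 1 (shape–rate) is (a−1)/b = 41/8.3 ≈ 4.940.

λ̂_MAP = 4.940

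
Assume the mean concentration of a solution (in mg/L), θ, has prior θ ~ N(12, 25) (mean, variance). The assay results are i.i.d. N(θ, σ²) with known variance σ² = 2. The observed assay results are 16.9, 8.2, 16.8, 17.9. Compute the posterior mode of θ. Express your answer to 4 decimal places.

θ̂_MAP = 14.8922

n = 4; x̄ = (16.9 + 8.2 + 16.8 + 17.9)/4 = 59.8/4 = 14.95.
For a Normal prior and Normal likelihood with known variance, the posterior is Normal; its mode equals its mean, the precision-weighted average.
Prior precision 1/σ₀² = 1/25 = 0.04; data precision n/σ² = 4/2 = 2.
θ̂ = (0.04·12 + 2·14.95) / (0.04 + 2) = 30.38/2.04 = 1519/102 ≈ 14.8922.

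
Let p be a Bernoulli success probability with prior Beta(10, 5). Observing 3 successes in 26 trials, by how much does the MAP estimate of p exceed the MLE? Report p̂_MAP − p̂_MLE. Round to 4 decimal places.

Posterior is Beta(13, 28); MAP = (13−1)/(41−2) = 12/39 ≈ 0.30769.
MLE ignores the prior: p̂_MLE = k/n = 3/26 ≈ 0.11538.
Difference = 12/39 − 3/26 = 5/26 ≈ 0.1923.

MAP − MLE = 0.1923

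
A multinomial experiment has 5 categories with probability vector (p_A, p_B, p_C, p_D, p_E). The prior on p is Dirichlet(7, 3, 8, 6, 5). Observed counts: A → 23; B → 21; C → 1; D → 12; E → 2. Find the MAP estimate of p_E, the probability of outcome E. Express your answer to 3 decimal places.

MAP estimate of p_E = 0.072

The posterior is Dirichlet(αᵢ + nᵢ) = Dirichlet(30, 24, 9, 18, 7).
For a Dirichlet(a₁,…,a_K) with all aᵢ > 1, the mode has j-th component (aⱼ − 1)/(Σaᵢ − K).
Here Σaᵢ = 88 and K = 5, so p_E = (7 − 1)/(88 − 5) = 6/83 ≈ 0.072.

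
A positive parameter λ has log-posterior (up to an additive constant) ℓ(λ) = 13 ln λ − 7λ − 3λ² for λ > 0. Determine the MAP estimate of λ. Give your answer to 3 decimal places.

ℓ'(λ) = 13/λ − 7 − 6λ. Setting this to zero and multiplying by λ: 6λ² + 7λ − 13 = 0.
λ = (−7 + √(7² + 4·6·13)) / (2·6) = (−7 + √361) / 12 = (−7 + 19)/12 = 1.
ℓ''(λ) = −13/λ² − 6 < 0, confirming a maximum.

λ̂_MAP = 1.000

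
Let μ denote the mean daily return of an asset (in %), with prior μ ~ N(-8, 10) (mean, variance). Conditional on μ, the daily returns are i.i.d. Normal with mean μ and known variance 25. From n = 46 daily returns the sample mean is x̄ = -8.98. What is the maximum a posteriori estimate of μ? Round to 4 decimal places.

μ̂_MAP = -8.9295

n = 46, x̄ = -8.98.
For a Normal prior and Normal likelihood with known variance, the posterior is Normal; its mode equals its mean, the precision-weighted average.
Prior precision 1/σ₀² = 1/10 = 0.1; data precision n/σ² = 46/25 = 1.84.
μ̂ = (0.1·(-8) + 1.84·(-8.98)) / (0.1 + 1.84) = (-17.3232)/1.94 = -21654/2425 ≈ -8.9295.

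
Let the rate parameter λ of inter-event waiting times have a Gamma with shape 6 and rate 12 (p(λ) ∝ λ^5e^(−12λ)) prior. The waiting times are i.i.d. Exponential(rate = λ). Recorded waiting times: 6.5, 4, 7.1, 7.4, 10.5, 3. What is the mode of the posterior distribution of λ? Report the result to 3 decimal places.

λ̂_MAP = 0.218

The Exponential(rate=λ) likelihood is ∝ λ^n e^(−λΣtᵢ). Here n = 6 and Σtᵢ = 6.5 + 4 + 7.1 + 7.4 + 10.5 + 3 = 38.5.
Posterior ∝ λ^5e^(−12λ) · λ^6e^(−38.5λ) = λ^11e^(−50.5λ), i.e. Gamma(12, 50.5).
Mode = (a−1)/b = 11/50.5 ≈ 0.218.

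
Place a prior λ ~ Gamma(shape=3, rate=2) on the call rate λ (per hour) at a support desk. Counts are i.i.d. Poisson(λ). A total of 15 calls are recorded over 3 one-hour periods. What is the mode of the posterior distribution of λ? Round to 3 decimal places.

Σxᵢ = 15, n = 3.
Posterior ∝ λ^2e^(−2λ) · λ^15e^(−3λ) = λ^17e^(−5λ), i.e. Gamma(shape=18, rate=5).
The mode of a Gamma(a, b) with a ≥ 1 (shape–rate) is (a−1)/b = 17/5 ≈ 3.400.

λ̂_MAP = 3.400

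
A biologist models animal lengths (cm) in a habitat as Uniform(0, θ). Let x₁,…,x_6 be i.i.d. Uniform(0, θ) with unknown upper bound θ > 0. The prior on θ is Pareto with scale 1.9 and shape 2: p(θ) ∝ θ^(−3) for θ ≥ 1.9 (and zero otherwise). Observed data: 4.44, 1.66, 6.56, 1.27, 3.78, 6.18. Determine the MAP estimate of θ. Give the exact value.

The Uniform(0, θ) likelihood is θ^(−n) for θ ≥ max(xᵢ), zero otherwise. Here max(xᵢ) = 6.56.
Posterior ∝ θ^(−3) · θ^(−6) = θ^(−9) on θ ≥ max(1.9, 6.56) = 6.56.
This density is strictly decreasing in θ, so the posterior mode lies at the lower boundary of the support.

θ̂_MAP = 6.56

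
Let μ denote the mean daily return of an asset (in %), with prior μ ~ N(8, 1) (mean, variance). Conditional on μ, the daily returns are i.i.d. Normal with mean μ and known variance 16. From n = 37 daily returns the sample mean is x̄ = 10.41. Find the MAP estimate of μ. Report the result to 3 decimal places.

n = 37, x̄ = 10.41.
For a Normal prior and Normal likelihood with known variance, the posterior is Normal; its mode equals its mean, the precision-weighted average.
Prior precision 1/σ₀² = 1/1 = 1; data precision n/σ² = 37/16 = 2.3125.
μ̂ = (1·8 + 2.3125·10.41) / (1 + 2.3125) = 32.073125/3.3125 = 51317/5300 ≈ 9.682.

μ̂_MAP = 9.682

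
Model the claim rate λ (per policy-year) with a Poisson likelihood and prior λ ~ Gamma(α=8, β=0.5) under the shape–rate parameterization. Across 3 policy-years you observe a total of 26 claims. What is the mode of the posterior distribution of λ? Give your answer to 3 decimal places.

λ̂_MAP = 9.429

Σxᵢ = 26, n = 3.
Posterior ∝ λ^7e^(−0.5λ) · λ^26e^(−3λ) = λ^33e^(−3.5λ), i.e. Gamma(shape=34, rate=3.5).
The mode of a Gamma(a, b) with a ≥ 1 (shape–rate) is (a−1)/b = 33/3.5 ≈ 9.429.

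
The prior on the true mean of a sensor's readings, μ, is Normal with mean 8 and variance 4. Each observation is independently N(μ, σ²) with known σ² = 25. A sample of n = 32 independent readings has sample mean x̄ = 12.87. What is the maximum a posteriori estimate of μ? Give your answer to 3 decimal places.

μ̂_MAP = 12.074

n = 32, x̄ = 12.87.
For a Normal prior and Normal likelihood with known variance, the posterior is Normal; its mode equals its mean, the precision-weighted average.
Prior precision 1/σ₀² = 1/4 = 0.25; data precision n/σ² = 32/25 = 1.28.
μ̂ = (0.25·8 + 1.28·12.87) / (0.25 + 1.28) = 18.4736/1.53 = 46184/3825 ≈ 12.074.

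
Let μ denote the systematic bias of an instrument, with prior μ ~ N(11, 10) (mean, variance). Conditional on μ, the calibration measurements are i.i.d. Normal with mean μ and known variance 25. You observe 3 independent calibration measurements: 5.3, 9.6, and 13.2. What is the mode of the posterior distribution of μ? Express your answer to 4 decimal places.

n = 3; x̄ = (5.3 + 9.6 + 13.2)/3 = 28.1/3 = 281/30 ≈ 9.3667.
For a Normal prior and Normal likelihood with known variance, the posterior is Normal; its mode equals its mean, the precision-weighted average.
Prior precision 1/σ₀² = 1/10 = 0.1; data precision n/σ² = 3/25 = 0.12.
μ̂ = (0.1·11 + 0.12·(281/30)) / (0.1 + 0.12) = 2.224/0.22 = 556/55 ≈ 10.1091.

μ̂_MAP = 10.1091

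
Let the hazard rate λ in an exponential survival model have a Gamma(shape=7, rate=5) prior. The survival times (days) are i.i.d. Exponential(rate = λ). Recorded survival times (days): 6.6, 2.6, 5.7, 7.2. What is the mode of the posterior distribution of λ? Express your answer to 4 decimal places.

λ̂_MAP = 0.3690

The Exponential(rate=λ) likelihood is ∝ λ^n e^(−λΣtᵢ). Here n = 4 and Σtᵢ = 6.6 + 2.6 + 5.7 + 7.2 = 22.1.
Posterior ∝ λ^6e^(−5λ) · λ^4e^(−22.1λ) = λ^10e^(−27.1λ), i.e. Gamma(11, 27.1).
Mode = (a−1)/b = 10/27.1 ≈ 0.3690.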